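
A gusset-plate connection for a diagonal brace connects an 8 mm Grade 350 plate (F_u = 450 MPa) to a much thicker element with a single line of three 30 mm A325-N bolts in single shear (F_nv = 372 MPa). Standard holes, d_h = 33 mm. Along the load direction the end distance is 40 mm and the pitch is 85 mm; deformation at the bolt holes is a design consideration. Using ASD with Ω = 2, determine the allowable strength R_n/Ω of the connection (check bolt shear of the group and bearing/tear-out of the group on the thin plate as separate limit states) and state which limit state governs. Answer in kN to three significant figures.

275 kN (bearing governs)

Bolt shear: A_b = π·30²/4 = 706.9 mm²; R_n = 372 × 706.9 × 3 × 1 / 1000 = 788.9 kN → 788.9 / 2 = 394 kN.
Bearing (1.2 l_c t F_u ≤ 2.4 d t F_u): upper limit = 2.4·30·8·450 / 1000 = 259.2 kN.
  Edge l_c = 40 − 33/2 = 23.5 → r_n = 101.5 kN; interior l_c = 85 − 33 = 52 → r_n = 224.6 kN.
  R_n,bearing = 1·101.5 + 2·224.6 = 550.8 kN → 550.8 / 2 = 275 kN.
Bearing governs: 275 kN.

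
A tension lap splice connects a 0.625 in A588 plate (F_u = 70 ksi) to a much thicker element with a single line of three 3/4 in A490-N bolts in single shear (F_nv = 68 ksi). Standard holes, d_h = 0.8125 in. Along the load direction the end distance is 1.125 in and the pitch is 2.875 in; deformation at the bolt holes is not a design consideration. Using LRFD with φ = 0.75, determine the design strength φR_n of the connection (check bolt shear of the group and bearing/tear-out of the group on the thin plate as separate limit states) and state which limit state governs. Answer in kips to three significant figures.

67.6 kips (bolt shear governs)

Bolt shear: A_b = π·0.75²/4 = 0.4418 in²; R_n = 68 × 0.4418 × 3 × 1 = 90.12 kips → 0.75 × 90.12 = 67.6 kips.
Bearing (1.5 l_c t F_u ≤ 3.0 d t F_u): upper limit = 3.0·0.75·0.625·70 = 98.44 kips.
  Edge l_c = 1.125 − 0.8125/2 = 0.7188 → r_n = 47.17 kips; interior l_c = 2.875 − 0.8125 = 2.062 → r_n = 98.44 kips.
  R_n,bearing = 1·47.17 + 2·98.44 = 244 kips → 0.75 × 244 = 183 kips.
Bolt shear governs: 67.6 kips.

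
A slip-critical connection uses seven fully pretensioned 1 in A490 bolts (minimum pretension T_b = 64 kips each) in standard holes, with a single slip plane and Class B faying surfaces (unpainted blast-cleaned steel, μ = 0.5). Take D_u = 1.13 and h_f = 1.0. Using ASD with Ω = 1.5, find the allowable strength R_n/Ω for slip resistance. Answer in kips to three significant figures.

169 kips

R_n = μ · D_u · h_f · T_b · n_s · n_b = 0.5 × 1.13 × 1.0 × 64 × 1 × 7 = 253.1 kips.
Allowable strength R_n/Ω = 253.1 / 1.5 = 169 kips.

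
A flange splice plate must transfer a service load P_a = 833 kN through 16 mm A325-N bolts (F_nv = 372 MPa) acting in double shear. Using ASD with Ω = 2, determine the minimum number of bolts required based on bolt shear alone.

A_b = π·16²/4 = 201.1 mm².
Per-bolt allowable strength R_n/Ω = 372 × 201.1 × 2 / 1000 / 2 = 74.8 kN.
n ≥ 833 / 74.8 = 11.14 → use 12 bolts.

12 bolts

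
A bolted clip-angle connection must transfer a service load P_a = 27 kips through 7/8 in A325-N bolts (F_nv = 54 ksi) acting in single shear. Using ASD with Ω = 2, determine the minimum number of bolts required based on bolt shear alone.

A_b = π·0.875²/4 = 0.6013 in².
Per-bolt allowable strength R_n/Ω = 54 × 0.6013 × 1 / 2 = 16.24 kips.
n ≥ 27 / 16.24 = 1.663 → use 2 bolts.

2 bolts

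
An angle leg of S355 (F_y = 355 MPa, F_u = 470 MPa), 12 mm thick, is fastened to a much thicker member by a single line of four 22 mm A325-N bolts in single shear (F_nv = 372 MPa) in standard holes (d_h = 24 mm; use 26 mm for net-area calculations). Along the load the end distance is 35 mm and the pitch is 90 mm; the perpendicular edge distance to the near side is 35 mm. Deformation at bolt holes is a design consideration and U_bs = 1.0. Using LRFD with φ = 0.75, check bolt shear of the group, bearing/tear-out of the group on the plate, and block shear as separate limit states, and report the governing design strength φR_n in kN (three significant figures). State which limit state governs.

Bolt shear: A_b = π·22²/4 = 380.1 mm²; R_n = 372 × 380.1 × 4 × 1 / 1000 = 565.6 kN → 0.75 × 565.6 = 424 kN.
Bearing: edge l_c = 23, r_n = 155.7 kN; interior l_c = 66, r_n = 297.8 kN; R_n = 155.7 + 3·297.8 = 1049 kN → 787 kN.
Block shear: A_gv = 3660, A_nv = 2568, A_nt = 264 mm²; R_n = min(0.6F_uA_nv, 0.6F_yA_gv) + U_bs·F_u·A_nt = 848.3 kN → 636 kN.
Bolt shear governs: 424 kN.

424 kN (bolt shear governs)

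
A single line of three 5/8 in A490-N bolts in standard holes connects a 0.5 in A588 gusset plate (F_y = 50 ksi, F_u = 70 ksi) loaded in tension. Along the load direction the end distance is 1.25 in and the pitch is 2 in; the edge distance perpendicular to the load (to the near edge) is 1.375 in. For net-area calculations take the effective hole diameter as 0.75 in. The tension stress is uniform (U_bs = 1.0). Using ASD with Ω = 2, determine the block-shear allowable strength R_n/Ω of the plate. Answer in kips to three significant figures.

Shear plane L_v = 1.25 + 2·2 = 5.25 in; A_gv = 5.25 × 0.5 = 2.625 in².
A_nv = (5.25 − 2.5·0.75) × 0.5 = 1.688 in².
A_nt = (1.375 − 0.5·0.75) × 0.5 = 0.5 in².
0.6 F_u A_nv = 70.88 kips; 0.6 F_y A_gv = 78.75 kips → shear rupture governs the shear term.
R_n = 70.88 + 1.0 × 70 × 0.5 = 105.9 kips.
Allowable strength R_n/Ω = 105.9 / 2 = 52.9 kips.

52.9 kips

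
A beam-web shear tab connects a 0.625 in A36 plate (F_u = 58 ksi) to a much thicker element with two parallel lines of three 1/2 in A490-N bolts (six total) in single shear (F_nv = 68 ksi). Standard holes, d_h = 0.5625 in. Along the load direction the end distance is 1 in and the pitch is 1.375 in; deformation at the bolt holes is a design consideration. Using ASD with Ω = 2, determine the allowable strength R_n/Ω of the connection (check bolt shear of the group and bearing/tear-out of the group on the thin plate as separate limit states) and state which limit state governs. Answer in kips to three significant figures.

Bolt shear: A_b = π·0.5²/4 = 0.1963 in²; R_n = 68 × 0.1963 × 6 × 1 = 80.11 kips → 80.11 / 2 = 40.1 kips.
Bearing (1.2 l_c t F_u ≤ 2.4 d t F_u): upper limit = 2.4·0.5·0.625·58 = 43.5 kips.
  Edge l_c = 1 − 0.5625/2 = 0.7188 → r_n = 31.27 kips; interior l_c = 1.375 − 0.5625 = 0.8125 → r_n = 35.34 kips.
  R_n,bearing = 2·31.27 + 4·35.34 = 203.9 kips → 203.9 / 2 = 102 kips.
Bolt shear governs: 40.1 kips.

40.1 kips (bolt shear governs)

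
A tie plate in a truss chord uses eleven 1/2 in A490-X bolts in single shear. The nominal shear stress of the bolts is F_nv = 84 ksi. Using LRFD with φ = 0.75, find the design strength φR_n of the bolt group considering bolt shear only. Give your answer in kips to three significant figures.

136 kips

A_b = π × 0.5² / 4 = 0.1963 in².
R_n = F_nv · A_b · n · n_s = 84 × 0.1963 × 11 × 1 = 181.4 kips.
Design strength φR_n = 0.75 × 181.4 = 136 kips.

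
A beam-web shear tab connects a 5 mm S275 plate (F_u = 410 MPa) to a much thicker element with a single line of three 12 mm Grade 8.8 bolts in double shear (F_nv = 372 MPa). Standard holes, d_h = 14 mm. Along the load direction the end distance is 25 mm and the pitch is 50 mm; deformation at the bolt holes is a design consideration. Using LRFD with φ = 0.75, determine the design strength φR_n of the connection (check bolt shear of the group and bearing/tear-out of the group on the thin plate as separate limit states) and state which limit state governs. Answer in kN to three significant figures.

122 kN (bearing governs)

Bolt shear: A_b = π·12²/4 = 113.1 mm²; R_n = 372 × 113.1 × 3 × 2 / 1000 = 252.4 kN → 0.75 × 252.4 = 189 kN.
Bearing (1.2 l_c t F_u ≤ 2.4 d t F_u): upper limit = 2.4·12·5·410 / 1000 = 59.04 kN.
  Edge l_c = 25 − 14/2 = 18 → r_n = 44.28 kN; interior l_c = 50 − 14 = 36 → r_n = 59.04 kN.
  R_n,bearing = 1·44.28 + 2·59.04 = 162.4 kN → 0.75 × 162.4 = 122 kN.
Bearing governs: 122 kN.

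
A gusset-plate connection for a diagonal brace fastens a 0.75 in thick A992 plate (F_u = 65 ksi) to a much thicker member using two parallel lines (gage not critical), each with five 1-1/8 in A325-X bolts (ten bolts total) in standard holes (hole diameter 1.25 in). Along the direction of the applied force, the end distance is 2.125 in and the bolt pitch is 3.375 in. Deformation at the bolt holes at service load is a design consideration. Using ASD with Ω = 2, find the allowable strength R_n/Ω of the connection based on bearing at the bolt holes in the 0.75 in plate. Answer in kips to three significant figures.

Per bolt r_n = 1.2 l_c t F_u ≤ 2.4 d t F_u; upper limit = 2.4 × 1.125 × 0.75 × 65 = 131.6 kips.
Edge bolt: l_c = 2.125 − 1.25/2 = 1.5 in → 1.2 × 1.5 × 0.75 × 65 = 87.75 → r_n = 87.75 kips.
Interior bolts: l_c = 3.375 − 1.25 = 2.125 in → 1.2 × 2.125 × 0.75 × 65 = 124.3 → r_n = 124.3 kips.
R_n = 2 × 87.75 + 8 × 124.3 = 1170 kips.
Allowable strength R_n/Ω = 1170 / 2 = 585 kips.

585 kips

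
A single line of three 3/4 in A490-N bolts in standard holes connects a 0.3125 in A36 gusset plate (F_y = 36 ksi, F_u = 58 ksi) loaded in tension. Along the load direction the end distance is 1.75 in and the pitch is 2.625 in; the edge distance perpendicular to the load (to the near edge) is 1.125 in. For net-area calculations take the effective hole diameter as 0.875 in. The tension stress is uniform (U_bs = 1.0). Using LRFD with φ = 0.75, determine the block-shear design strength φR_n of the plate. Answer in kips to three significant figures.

Shear plane L_v = 1.75 + 2·2.625 = 7 in; A_gv = 7 × 0.3125 = 2.188 in².
A_nv = (7 − 2.5·0.875) × 0.3125 = 1.504 in².
A_nt = (1.125 − 0.5·0.875) × 0.3125 = 0.2148 in².
0.6 F_u A_nv = 52.34 kips; 0.6 F_y A_gv = 47.25 kips → shear yielding governs the shear term.
R_n = 47.25 + 1.0 × 58 × 0.2148 = 59.71 kips.
Design strength φR_n = 0.75 × 59.71 = 44.8 kips.

44.8 kips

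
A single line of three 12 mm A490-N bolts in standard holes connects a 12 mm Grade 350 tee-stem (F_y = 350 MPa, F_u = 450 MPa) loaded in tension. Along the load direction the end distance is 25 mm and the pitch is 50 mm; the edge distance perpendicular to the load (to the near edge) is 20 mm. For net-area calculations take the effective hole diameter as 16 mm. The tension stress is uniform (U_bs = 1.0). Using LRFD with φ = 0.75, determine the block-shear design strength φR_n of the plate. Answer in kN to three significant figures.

Shear plane L_v = 25 + 2·50 = 125 mm; A_gv = 125 × 12 = 1500 mm².
A_nv = (125 − 2.5·16) × 12 = 1020 mm².
A_nt = (20 − 0.5·16) × 12 = 144 mm².
0.6 F_u A_nv = 275.4 kN; 0.6 F_y A_gv = 315 kN → shear rupture governs the shear term.
R_n = 275.4 + 1.0 × 450 × 144 / 1000 = 340.2 kN.
Design strength φR_n = 0.75 × 340.2 = 255 kN.

255 kN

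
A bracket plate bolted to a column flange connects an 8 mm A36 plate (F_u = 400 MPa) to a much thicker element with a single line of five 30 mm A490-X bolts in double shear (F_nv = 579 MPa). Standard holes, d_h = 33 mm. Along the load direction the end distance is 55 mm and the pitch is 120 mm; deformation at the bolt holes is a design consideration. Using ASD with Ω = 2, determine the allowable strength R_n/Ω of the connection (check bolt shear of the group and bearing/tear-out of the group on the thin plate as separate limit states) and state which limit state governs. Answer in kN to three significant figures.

Bolt shear: A_b = π·30²/4 = 706.9 mm²; R_n = 579 × 706.9 × 5 × 2 / 1000 = 4093 kN → 4093 / 2 = 2050 kN.
Bearing (1.2 l_c t F_u ≤ 2.4 d t F_u): upper limit = 2.4·30·8·400 / 1000 = 230.4 kN.
  Edge l_c = 55 − 33/2 = 38.5 → r_n = 147.8 kN; interior l_c = 120 − 33 = 87 → r_n = 230.4 kN.
  R_n,bearing = 1·147.8 + 4·230.4 = 1069 kN → 1069 / 2 = 535 kN.
Bearing governs: 535 kN.

535 kN (bearing governs)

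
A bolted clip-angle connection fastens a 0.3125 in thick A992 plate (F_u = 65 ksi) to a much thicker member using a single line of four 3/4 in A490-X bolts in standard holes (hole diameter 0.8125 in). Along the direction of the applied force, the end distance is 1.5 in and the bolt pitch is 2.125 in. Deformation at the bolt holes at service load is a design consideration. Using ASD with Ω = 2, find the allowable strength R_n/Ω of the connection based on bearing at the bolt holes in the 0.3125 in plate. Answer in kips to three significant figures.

61.3 kips

Per bolt r_n = 1.2 l_c t F_u ≤ 2.4 d t F_u; upper limit = 2.4 × 0.75 × 0.3125 × 65 = 36.56 kips.
Edge bolt: l_c = 1.5 − 0.8125/2 = 1.094 in → 1.2 × 1.094 × 0.3125 × 65 = 26.66 → r_n = 26.66 kips.
Interior bolts: l_c = 2.125 − 0.8125 = 1.312 in → 1.2 × 1.312 × 0.3125 × 65 = 31.99 → r_n = 31.99 kips.
R_n = 1 × 26.66 + 3 × 31.99 = 122.6 kips.
Allowable strength R_n/Ω = 122.6 / 2 = 61.3 kips.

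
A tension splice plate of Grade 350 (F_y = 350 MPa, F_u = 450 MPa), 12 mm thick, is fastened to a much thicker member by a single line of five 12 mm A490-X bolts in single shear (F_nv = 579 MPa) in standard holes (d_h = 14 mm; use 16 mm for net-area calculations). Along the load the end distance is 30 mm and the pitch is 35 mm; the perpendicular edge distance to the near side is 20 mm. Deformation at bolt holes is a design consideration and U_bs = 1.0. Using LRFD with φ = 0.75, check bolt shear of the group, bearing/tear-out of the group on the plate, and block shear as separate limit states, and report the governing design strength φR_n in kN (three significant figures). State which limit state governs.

246 kN (bolt shear governs)

Bolt shear: A_b = π·12²/4 = 113.1 mm²; R_n = 579 × 113.1 × 5 × 1 / 1000 = 327.4 kN → 0.75 × 327.4 = 246 kN.
Bearing: edge l_c = 23, r_n = 149 kN; interior l_c = 21, r_n = 136.1 kN; R_n = 149 + 4·136.1 = 693.4 kN → 520 kN.
Block shear: A_gv = 2040, A_nv = 1176, A_nt = 144 mm²; R_n = min(0.6F_uA_nv, 0.6F_yA_gv) + U_bs·F_u·A_nt = 382.3 kN → 287 kN.
Bolt shear governs: 246 kN.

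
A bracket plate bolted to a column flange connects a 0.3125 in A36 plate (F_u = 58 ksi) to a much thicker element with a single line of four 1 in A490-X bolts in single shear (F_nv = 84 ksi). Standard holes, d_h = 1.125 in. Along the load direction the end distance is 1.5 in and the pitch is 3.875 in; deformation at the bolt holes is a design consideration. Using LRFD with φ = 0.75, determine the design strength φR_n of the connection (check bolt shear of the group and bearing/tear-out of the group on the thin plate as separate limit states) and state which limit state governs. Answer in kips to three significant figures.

Bolt shear: A_b = π·1²/4 = 0.7854 in²; R_n = 84 × 0.7854 × 4 × 1 = 263.9 kips → 0.75 × 263.9 = 198 kips.
Bearing (1.2 l_c t F_u ≤ 2.4 d t F_u): upper limit = 2.4·1·0.3125·58 = 43.5 kips.
  Edge l_c = 1.5 − 1.125/2 = 0.9375 → r_n = 20.39 kips; interior l_c = 3.875 − 1.125 = 2.75 → r_n = 43.5 kips.
  R_n,bearing = 1·20.39 + 3·43.5 = 150.9 kips → 0.75 × 150.9 = 113 kips.
Bearing governs: 113 kips.

113 kips (bearing governs)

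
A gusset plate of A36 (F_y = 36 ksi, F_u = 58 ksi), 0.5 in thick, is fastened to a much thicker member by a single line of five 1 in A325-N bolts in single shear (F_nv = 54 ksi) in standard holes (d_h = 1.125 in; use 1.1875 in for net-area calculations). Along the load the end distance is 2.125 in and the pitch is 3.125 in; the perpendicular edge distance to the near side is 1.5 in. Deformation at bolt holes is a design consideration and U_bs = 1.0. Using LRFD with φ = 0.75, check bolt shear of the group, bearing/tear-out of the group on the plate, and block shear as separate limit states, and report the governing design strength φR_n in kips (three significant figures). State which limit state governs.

Bolt shear: A_b = π·1²/4 = 0.7854 in²; R_n = 54 × 0.7854 × 5 × 1 = 212.1 kips → 0.75 × 212.1 = 159 kips.
Bearing: edge l_c = 1.562, r_n = 54.38 kips; interior l_c = 2, r_n = 69.6 kips; R_n = 54.38 + 4·69.6 = 332.8 kips → 250 kips.
Block shear: A_gv = 7.312, A_nv = 4.641, A_nt = 0.4531 in²; R_n = min(0.6F_uA_nv, 0.6F_yA_gv) + U_bs·F_u·A_nt = 184.2 kips → 138 kips.
Block shear governs: 138 kips.

138 kips (block shear governs)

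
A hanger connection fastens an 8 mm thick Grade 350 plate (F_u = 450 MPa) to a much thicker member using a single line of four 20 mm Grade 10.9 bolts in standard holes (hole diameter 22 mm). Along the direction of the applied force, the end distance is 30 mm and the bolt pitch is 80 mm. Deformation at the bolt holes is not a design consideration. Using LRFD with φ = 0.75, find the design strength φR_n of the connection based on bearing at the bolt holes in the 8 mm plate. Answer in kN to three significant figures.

563 kN

Per bolt r_n = 1.5 l_c t F_u ≤ 3.0 d t F_u; upper limit = 3.0 × 20 × 8 × 450 / 1000 = 216 kN.
Edge bolt: l_c = 30 − 22/2 = 19 mm → 1.5 × 19 × 8 × 450 / 1000 = 102.6 → r_n = 102.6 kN.
Interior bolts: l_c = 80 − 22 = 58 mm → 1.5 × 58 × 8 × 450 / 1000 = 313.2 → r_n = 216 kN.
R_n = 1 × 102.6 + 3 × 216 = 750.6 kN.
Design strength φR_n = 0.75 × 750.6 = 563 kN.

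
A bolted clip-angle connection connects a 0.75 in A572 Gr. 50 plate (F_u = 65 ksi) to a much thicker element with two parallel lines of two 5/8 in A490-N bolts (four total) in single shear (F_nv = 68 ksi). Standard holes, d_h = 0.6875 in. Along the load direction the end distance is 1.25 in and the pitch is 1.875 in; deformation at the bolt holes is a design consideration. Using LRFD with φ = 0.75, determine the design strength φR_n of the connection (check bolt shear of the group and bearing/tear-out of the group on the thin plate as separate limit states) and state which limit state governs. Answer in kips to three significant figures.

Bolt shear: A_b = π·0.625²/4 = 0.3068 in²; R_n = 68 × 0.3068 × 4 × 1 = 83.45 kips → 0.75 × 83.45 = 62.6 kips.
Bearing (1.2 l_c t F_u ≤ 2.4 d t F_u): upper limit = 2.4·0.625·0.75·65 = 73.12 kips.
  Edge l_c = 1.25 − 0.6875/2 = 0.9062 → r_n = 53.02 kips; interior l_c = 1.875 − 0.6875 = 1.188 → r_n = 69.47 kips.
  R_n,bearing = 2·53.02 + 2·69.47 = 245 kips → 0.75 × 245 = 184 kips.
Bolt shear governs: 62.6 kips.

62.6 kips (bolt shear governs)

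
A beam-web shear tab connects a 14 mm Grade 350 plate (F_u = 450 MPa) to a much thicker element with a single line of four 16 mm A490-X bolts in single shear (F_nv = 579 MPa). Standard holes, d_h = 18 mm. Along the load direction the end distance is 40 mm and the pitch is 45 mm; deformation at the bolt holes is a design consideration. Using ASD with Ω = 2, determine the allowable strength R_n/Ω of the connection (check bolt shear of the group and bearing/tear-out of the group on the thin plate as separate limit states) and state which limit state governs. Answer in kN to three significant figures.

Bolt shear: A_b = π·16²/4 = 201.1 mm²; R_n = 579 × 201.1 × 4 × 1 / 1000 = 465.7 kN → 465.7 / 2 = 233 kN.
Bearing (1.2 l_c t F_u ≤ 2.4 d t F_u): upper limit = 2.4·16·14·450 / 1000 = 241.9 kN.
  Edge l_c = 40 − 18/2 = 31 → r_n = 234.4 kN; interior l_c = 45 − 18 = 27 → r_n = 204.1 kN.
  R_n,bearing = 1·234.4 + 3·204.1 = 846.7 kN → 846.7 / 2 = 423 kN.
Bolt shear governs: 233 kN.

233 kN (bolt shear governs)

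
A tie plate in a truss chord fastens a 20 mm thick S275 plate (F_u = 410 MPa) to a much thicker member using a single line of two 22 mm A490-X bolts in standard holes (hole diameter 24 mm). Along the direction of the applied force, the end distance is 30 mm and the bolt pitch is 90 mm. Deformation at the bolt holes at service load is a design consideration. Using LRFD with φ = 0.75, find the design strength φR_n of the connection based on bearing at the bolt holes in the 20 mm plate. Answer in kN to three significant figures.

458 kN

Per bolt r_n = 1.2 l_c t F_u ≤ 2.4 d t F_u; upper limit = 2.4 × 22 × 20 × 410 / 1000 = 433 kN.
Edge bolt: l_c = 30 − 24/2 = 18 mm → 1.2 × 18 × 20 × 410 / 1000 = 177.1 → r_n = 177.1 kN.
Interior bolts: l_c = 90 − 24 = 66 mm → 1.2 × 66 × 20 × 410 / 1000 = 649.4 → r_n = 433 kN.
R_n = 1 × 177.1 + 1 × 433 = 610.1 kN.
Design strength φR_n = 0.75 × 610.1 = 458 kN.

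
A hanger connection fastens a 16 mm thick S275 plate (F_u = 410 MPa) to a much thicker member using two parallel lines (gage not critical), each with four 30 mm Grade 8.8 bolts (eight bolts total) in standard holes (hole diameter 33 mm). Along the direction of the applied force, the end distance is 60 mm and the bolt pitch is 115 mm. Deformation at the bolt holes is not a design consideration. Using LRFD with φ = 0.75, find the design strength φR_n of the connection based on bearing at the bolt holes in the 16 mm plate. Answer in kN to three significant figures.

Per bolt r_n = 1.5 l_c t F_u ≤ 3.0 d t F_u; upper limit = 3.0 × 30 × 16 × 410 / 1000 = 590.4 kN.
Edge bolt: l_c = 60 − 33/2 = 43.5 mm → 1.5 × 43.5 × 16 × 410 / 1000 = 428 → r_n = 428 kN.
Interior bolts: l_c = 115 − 33 = 82 mm → 1.5 × 82 × 16 × 410 / 1000 = 806.9 → r_n = 590.4 kN.
R_n = 2 × 428 + 6 × 590.4 = 4398 kN.
Design strength φR_n = 0.75 × 4398 = 3300 kN.

3300 kN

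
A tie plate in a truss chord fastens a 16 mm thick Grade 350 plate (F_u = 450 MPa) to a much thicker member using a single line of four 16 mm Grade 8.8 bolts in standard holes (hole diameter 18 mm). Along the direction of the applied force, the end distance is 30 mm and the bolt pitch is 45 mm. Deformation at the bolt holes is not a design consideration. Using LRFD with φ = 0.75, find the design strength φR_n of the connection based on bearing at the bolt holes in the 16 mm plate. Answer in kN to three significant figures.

826 kN

Per bolt r_n = 1.5 l_c t F_u ≤ 3.0 d t F_u; upper limit = 3.0 × 16 × 16 × 450 / 1000 = 345.6 kN.
Edge bolt: l_c = 30 − 18/2 = 21 mm → 1.5 × 21 × 16 × 450 / 1000 = 226.8 → r_n = 226.8 kN.
Interior bolts: l_c = 45 − 18 = 27 mm → 1.5 × 27 × 16 × 450 / 1000 = 291.6 → r_n = 291.6 kN.
R_n = 1 × 226.8 + 3 × 291.6 = 1102 kN.
Design strength φR_n = 0.75 × 1102 = 826 kN.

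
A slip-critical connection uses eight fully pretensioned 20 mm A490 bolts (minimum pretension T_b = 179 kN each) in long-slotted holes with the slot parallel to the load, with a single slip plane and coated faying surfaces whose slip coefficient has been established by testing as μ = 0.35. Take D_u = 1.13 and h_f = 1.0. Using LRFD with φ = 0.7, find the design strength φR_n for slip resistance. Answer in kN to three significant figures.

R_n = μ · D_u · h_f · T_b · n_s · n_b = 0.35 × 1.13 × 1.0 × 179 × 1 × 8 = 566.4 kN.
Design strength φR_n = 0.7 × 566.4 = 396 kN.

396 kN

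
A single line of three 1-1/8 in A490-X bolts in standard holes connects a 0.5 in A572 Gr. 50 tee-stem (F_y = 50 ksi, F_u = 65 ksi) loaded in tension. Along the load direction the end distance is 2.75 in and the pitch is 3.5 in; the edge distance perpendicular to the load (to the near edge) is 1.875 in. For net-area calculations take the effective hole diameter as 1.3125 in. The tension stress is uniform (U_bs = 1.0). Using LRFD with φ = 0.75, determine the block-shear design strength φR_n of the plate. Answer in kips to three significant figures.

124 kips

Shear plane L_v = 2.75 + 2·3.5 = 9.75 in; A_gv = 9.75 × 0.5 = 4.875 in².
A_nv = (9.75 − 2.5·1.3125) × 0.5 = 3.234 in².
A_nt = (1.875 − 0.5·1.3125) × 0.5 = 0.6094 in².
0.6 F_u A_nv = 126.1 kips; 0.6 F_y A_gv = 146.2 kips → shear rupture governs the shear term.
R_n = 126.1 + 1.0 × 65 × 0.6094 = 165.8 kips.
Design strength φR_n = 0.75 × 165.8 = 124 kips.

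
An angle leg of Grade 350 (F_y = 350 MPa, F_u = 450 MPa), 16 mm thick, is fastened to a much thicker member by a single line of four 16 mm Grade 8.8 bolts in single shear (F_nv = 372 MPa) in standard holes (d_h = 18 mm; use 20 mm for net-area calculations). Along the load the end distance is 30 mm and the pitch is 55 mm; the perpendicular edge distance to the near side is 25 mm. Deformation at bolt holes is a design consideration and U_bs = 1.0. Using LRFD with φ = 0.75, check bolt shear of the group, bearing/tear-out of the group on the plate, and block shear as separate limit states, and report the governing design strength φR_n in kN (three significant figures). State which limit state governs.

Bolt shear: A_b = π·16²/4 = 201.1 mm²; R_n = 372 × 201.1 × 4 × 1 / 1000 = 299.2 kN → 0.75 × 299.2 = 224 kN.
Bearing: edge l_c = 21, r_n = 181.4 kN; interior l_c = 37, r_n = 276.5 kN; R_n = 181.4 + 3·276.5 = 1011 kN → 758 kN.
Block shear: A_gv = 3120, A_nv = 2000, A_nt = 240 mm²; R_n = min(0.6F_uA_nv, 0.6F_yA_gv) + U_bs·F_u·A_nt = 648 kN → 486 kN.
Bolt shear governs: 224 kN.

224 kN (bolt shear governs)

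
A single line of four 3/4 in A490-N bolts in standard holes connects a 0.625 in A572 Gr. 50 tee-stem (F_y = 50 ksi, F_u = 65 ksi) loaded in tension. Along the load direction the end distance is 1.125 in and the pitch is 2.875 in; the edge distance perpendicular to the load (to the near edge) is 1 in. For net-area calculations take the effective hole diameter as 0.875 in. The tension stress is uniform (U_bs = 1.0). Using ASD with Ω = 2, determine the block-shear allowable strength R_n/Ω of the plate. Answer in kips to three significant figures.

Shear plane L_v = 1.125 + 3·2.875 = 9.75 in; A_gv = 9.75 × 0.625 = 6.094 in².
A_nv = (9.75 − 3.5·0.875) × 0.625 = 4.18 in².
A_nt = (1 − 0.5·0.875) × 0.625 = 0.3516 in².
0.6 F_u A_nv = 163 kips; 0.6 F_y A_gv = 182.8 kips → shear rupture governs the shear term.
R_n = 163 + 1.0 × 65 × 0.3516 = 185.9 kips.
Allowable strength R_n/Ω = 185.9 / 2 = 92.9 kips.

92.9 kips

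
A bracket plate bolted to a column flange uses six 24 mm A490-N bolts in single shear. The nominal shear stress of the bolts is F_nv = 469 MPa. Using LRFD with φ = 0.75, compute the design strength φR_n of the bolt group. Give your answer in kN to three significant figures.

A_b = π × 24² / 4 = 452.4 mm².
R_n = F_nv · A_b · n · n_s = 469 × 452.4 × 6 × 1 / 1000 = 1273 kN.
Design strength φR_n = 0.75 × 1273 = 955 kN.

955 kN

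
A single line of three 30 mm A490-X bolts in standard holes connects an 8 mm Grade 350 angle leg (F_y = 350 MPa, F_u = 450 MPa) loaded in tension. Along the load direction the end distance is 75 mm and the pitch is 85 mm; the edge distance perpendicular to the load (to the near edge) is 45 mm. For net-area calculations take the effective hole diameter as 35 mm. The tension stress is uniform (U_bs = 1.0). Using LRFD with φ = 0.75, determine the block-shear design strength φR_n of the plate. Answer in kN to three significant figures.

Shear plane L_v = 75 + 2·85 = 245 mm; A_gv = 245 × 8 = 1960 mm².
A_nv = (245 − 2.5·35) × 8 = 1260 mm².
A_nt = (45 − 0.5·35) × 8 = 220 mm².
0.6 F_u A_nv = 340.2 kN; 0.6 F_y A_gv = 411.6 kN → shear rupture governs the shear term.
R_n = 340.2 + 1.0 × 450 × 220 / 1000 = 439.2 kN.
Design strength φR_n = 0.75 × 439.2 = 329 kN.

329 kN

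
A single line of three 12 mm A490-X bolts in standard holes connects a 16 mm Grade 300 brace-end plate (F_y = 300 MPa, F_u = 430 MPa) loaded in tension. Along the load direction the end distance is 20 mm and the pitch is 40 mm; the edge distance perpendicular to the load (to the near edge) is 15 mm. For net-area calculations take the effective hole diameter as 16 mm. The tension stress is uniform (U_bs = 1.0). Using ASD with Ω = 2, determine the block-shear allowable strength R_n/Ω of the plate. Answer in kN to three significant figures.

148 kN

Shear plane L_v = 20 + 2·40 = 100 mm; A_gv = 100 × 16 = 1600 mm².
A_nv = (100 − 2.5·16) × 16 = 960 mm².
A_nt = (15 − 0.5·16) × 16 = 112 mm².
0.6 F_u A_nv = 247.7 kN; 0.6 F_y A_gv = 288 kN → shear rupture governs the shear term.
R_n = 247.7 + 1.0 × 430 × 112 / 1000 = 295.8 kN.
Allowable strength R_n/Ω = 295.8 / 2 = 148 kN.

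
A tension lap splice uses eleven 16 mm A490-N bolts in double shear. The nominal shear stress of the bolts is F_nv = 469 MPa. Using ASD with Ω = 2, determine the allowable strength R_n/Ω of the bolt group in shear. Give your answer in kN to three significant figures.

1040 kN

A_b = π × 16² / 4 = 201.1 mm².
R_n = F_nv · A_b · n · n_s = 469 × 201.1 × 11 × 2 / 1000 = 2075 kN.
Allowable strength R_n/Ω = 2075 / 2 = 1040 kN.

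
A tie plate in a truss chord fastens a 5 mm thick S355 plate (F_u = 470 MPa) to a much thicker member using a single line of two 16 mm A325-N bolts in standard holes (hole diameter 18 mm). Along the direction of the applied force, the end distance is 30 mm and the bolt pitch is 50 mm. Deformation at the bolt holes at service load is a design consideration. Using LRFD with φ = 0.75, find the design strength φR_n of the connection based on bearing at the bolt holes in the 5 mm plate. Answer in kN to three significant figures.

Per bolt r_n = 1.2 l_c t F_u ≤ 2.4 d t F_u; upper limit = 2.4 × 16 × 5 × 470 / 1000 = 90.24 kN.
Edge bolt: l_c = 30 − 18/2 = 21 mm → 1.2 × 21 × 5 × 470 / 1000 = 59.22 → r_n = 59.22 kN.
Interior bolts: l_c = 50 − 18 = 32 mm → 1.2 × 32 × 5 × 470 / 1000 = 90.24 → r_n = 90.24 kN.
R_n = 1 × 59.22 + 1 × 90.24 = 149.5 kN.
Design strength φR_n = 0.75 × 149.5 = 112 kN.

112 kN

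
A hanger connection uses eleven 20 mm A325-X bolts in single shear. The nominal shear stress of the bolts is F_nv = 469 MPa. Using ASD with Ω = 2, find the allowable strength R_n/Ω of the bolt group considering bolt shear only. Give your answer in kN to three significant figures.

A_b = π × 20² / 4 = 314.2 mm².
R_n = F_nv · A_b · n · n_s = 469 × 314.2 × 11 × 1 / 1000 = 1621 kN.
Allowable strength R_n/Ω = 1621 / 2 = 810 kN.

810 kN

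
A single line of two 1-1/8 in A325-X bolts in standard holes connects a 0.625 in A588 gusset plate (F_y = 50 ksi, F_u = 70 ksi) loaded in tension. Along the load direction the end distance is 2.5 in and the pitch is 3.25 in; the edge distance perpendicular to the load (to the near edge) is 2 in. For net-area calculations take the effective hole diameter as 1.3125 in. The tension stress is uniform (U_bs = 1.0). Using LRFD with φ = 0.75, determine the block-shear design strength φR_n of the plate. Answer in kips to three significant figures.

Shear plane L_v = 2.5 + 1·3.25 = 5.75 in; A_gv = 5.75 × 0.625 = 3.594 in².
A_nv = (5.75 − 1.5·1.3125) × 0.625 = 2.363 in².
A_nt = (2 − 0.5·1.3125) × 0.625 = 0.8398 in².
0.6 F_u A_nv = 99.26 kips; 0.6 F_y A_gv = 107.8 kips → shear rupture governs the shear term.
R_n = 99.26 + 1.0 × 70 × 0.8398 = 158 kips.
Design strength φR_n = 0.75 × 158 = 119 kips.

119 kips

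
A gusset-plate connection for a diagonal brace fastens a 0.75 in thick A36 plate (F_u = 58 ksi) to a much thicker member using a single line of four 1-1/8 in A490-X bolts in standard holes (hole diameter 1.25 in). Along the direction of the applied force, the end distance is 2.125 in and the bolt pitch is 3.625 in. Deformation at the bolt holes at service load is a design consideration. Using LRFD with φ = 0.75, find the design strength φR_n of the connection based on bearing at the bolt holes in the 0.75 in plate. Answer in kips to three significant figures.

323 kips

Per bolt r_n = 1.2 l_c t F_u ≤ 2.4 d t F_u; upper limit = 2.4 × 1.125 × 0.75 × 58 = 117.4 kips.
Edge bolt: l_c = 2.125 − 1.25/2 = 1.5 in → 1.2 × 1.5 × 0.75 × 58 = 78.3 → r_n = 78.3 kips.
Interior bolts: l_c = 3.625 − 1.25 = 2.375 in → 1.2 × 2.375 × 0.75 × 58 = 124 → r_n = 117.4 kips.
R_n = 1 × 78.3 + 3 × 117.4 = 430.6 kips.
Design strength φR_n = 0.75 × 430.6 = 323 kips.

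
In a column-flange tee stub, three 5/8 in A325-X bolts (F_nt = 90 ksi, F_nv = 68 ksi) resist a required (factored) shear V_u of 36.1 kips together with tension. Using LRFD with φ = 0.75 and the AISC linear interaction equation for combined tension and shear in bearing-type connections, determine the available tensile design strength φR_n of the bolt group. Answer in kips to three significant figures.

A_b = π·0.625²/4 = 0.3068 in²; f_rv = 36.1 / (3 × 0.3068) = 39.22 ksi.
F'_nt = 1.3 F_nt − (F_nt / φF_nv) f_rv = 1.3·90 − (90/(0.75·68))·39.22 = 47.78 ksi, capped at F_nt → F'_nt = 47.78 ksi.
R_n = F'_nt · A_b · n = 47.78 × 0.3068 × 3 = 43.98 kips.
Design strength φR_n = 0.75 × 43.98 = 33 kips.

33 kips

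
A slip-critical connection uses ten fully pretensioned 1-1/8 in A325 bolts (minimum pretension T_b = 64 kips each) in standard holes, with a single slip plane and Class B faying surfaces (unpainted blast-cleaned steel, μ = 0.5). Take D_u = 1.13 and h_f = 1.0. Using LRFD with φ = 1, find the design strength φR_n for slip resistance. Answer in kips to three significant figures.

362 kips

R_n = μ · D_u · h_f · T_b · n_s · n_b = 0.5 × 1.13 × 1.0 × 64 × 1 × 10 = 361.6 kips.
Design strength φR_n = 1 × 361.6 = 362 kips.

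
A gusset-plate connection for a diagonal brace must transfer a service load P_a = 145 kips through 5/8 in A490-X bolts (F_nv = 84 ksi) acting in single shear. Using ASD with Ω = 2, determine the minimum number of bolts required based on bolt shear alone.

A_b = π·0.625²/4 = 0.3068 in².
Per-bolt allowable strength R_n/Ω = 84 × 0.3068 × 1 / 2 = 12.89 kips.
n ≥ 145 / 12.89 = 11.25 → use 12 bolts.

12 bolts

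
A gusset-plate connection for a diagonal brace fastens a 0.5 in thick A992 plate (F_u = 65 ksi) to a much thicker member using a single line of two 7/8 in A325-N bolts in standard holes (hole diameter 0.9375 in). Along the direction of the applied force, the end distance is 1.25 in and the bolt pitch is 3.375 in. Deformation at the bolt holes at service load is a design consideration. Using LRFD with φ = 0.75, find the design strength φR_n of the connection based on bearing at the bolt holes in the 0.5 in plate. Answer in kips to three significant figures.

74 kips

Per bolt r_n = 1.2 l_c t F_u ≤ 2.4 d t F_u; upper limit = 2.4 × 0.875 × 0.5 × 65 = 68.25 kips.
Edge bolt: l_c = 1.25 − 0.9375/2 = 0.7812 in → 1.2 × 0.7812 × 0.5 × 65 = 30.47 → r_n = 30.47 kips.
Interior bolts: l_c = 3.375 − 0.9375 = 2.438 in → 1.2 × 2.438 × 0.5 × 65 = 95.06 → r_n = 68.25 kips.
R_n = 1 × 30.47 + 1 × 68.25 = 98.72 kips.
Design strength φR_n = 0.75 × 98.72 = 74 kips.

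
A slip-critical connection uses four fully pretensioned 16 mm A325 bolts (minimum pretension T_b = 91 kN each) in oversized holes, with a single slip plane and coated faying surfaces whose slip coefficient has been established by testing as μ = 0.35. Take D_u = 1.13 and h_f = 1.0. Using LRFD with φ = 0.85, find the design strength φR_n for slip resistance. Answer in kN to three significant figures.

R_n = μ · D_u · h_f · T_b · n_s · n_b = 0.35 × 1.13 × 1.0 × 91 × 1 × 4 = 144 kN.
Design strength φR_n = 0.85 × 144 = 122 kN.

122 kN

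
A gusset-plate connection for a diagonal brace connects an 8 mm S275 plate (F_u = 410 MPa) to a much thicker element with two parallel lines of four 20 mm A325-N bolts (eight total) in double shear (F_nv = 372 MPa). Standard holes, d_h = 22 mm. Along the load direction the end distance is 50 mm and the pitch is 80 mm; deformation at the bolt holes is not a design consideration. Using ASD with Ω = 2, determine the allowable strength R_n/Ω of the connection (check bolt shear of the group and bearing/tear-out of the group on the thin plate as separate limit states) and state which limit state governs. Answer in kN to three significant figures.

782 kN (bearing governs)

Bolt shear: A_b = π·20²/4 = 314.2 mm²; R_n = 372 × 314.2 × 8 × 2 / 1000 = 1870 kN → 1870 / 2 = 935 kN.
Bearing (1.5 l_c t F_u ≤ 3.0 d t F_u): upper limit = 3.0·20·8·410 / 1000 = 196.8 kN.
  Edge l_c = 50 − 22/2 = 39 → r_n = 191.9 kN; interior l_c = 80 − 22 = 58 → r_n = 196.8 kN.
  R_n,bearing = 2·191.9 + 6·196.8 = 1565 kN → 1565 / 2 = 782 kN.
Bearing governs: 782 kN.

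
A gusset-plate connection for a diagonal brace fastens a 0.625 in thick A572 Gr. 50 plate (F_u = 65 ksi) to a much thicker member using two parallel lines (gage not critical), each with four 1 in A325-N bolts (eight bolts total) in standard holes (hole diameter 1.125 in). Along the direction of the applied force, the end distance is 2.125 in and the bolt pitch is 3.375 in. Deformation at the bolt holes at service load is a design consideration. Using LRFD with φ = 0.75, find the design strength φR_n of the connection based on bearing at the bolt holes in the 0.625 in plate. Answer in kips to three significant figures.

553 kips

Per bolt r_n = 1.2 l_c t F_u ≤ 2.4 d t F_u; upper limit = 2.4 × 1 × 0.625 × 65 = 97.5 kips.
Edge bolt: l_c = 2.125 − 1.125/2 = 1.562 in → 1.2 × 1.562 × 0.625 × 65 = 76.17 → r_n = 76.17 kips.
Interior bolts: l_c = 3.375 − 1.125 = 2.25 in → 1.2 × 2.25 × 0.625 × 65 = 109.7 → r_n = 97.5 kips.
R_n = 2 × 76.17 + 6 × 97.5 = 737.3 kips.
Design strength φR_n = 0.75 × 737.3 = 553 kips.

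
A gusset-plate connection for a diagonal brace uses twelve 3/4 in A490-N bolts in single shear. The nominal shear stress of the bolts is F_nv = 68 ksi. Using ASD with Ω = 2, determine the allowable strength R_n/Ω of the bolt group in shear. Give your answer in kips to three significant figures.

A_b = π × 0.75² / 4 = 0.4418 in².
R_n = F_nv · A_b · n · n_s = 68 × 0.4418 × 12 × 1 = 360.5 kips.
Allowable strength R_n/Ω = 360.5 / 2 = 180 kips.

180 kips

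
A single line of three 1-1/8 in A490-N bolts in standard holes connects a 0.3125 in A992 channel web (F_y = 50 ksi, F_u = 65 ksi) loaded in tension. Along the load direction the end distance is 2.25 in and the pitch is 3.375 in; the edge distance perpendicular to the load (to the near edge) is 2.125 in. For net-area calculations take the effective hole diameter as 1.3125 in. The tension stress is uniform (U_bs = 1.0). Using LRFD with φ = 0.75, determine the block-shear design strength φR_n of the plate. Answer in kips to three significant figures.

74.6 kips

Shear plane L_v = 2.25 + 2·3.375 = 9 in; A_gv = 9 × 0.3125 = 2.812 in².
A_nv = (9 − 2.5·1.3125) × 0.3125 = 1.787 in².
A_nt = (2.125 − 0.5·1.3125) × 0.3125 = 0.459 in².
0.6 F_u A_nv = 69.7 kips; 0.6 F_y A_gv = 84.38 kips → shear rupture governs the shear term.
R_n = 69.7 + 1.0 × 65 × 0.459 = 99.53 kips.
Design strength φR_n = 0.75 × 99.53 = 74.6 kips.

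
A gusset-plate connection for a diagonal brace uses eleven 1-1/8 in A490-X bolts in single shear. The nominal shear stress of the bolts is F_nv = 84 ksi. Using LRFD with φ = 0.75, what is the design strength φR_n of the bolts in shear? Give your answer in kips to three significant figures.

A_b = π × 1.125² / 4 = 0.994 in².
R_n = F_nv · A_b · n · n_s = 84 × 0.994 × 11 × 1 = 918.5 kips.
Design strength φR_n = 0.75 × 918.5 = 689 kips.

689 kips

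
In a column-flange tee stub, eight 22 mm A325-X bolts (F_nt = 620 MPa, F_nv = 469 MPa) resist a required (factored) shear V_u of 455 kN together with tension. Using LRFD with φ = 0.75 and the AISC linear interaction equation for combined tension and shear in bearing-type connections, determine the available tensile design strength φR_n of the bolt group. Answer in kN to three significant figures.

A_b = π·22²/4 = 380.1 mm²; f_rv = 455 × 1000 / (8 × 380.1) = 149.6 MPa.
F'_nt = 1.3 F_nt − (F_nt / φF_nv) f_rv = 1.3·620 − (620/(0.75·469))·149.6 = 542.3 MPa, capped at F_nt → F'_nt = 542.3 MPa.
R_n = F'_nt · A_b · n = 542.3 × 380.1 × 8 / 1000 = 1649 kN.
Design strength φR_n = 0.75 × 1649 = 1240 kN.

1240 kN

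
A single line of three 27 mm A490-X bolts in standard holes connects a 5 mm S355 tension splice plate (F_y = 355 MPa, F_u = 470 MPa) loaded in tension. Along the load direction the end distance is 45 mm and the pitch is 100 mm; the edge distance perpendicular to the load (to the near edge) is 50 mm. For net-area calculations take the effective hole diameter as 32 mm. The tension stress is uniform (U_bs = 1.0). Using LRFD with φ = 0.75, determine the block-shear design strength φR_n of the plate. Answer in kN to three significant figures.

Shear plane L_v = 45 + 2·100 = 245 mm; A_gv = 245 × 5 = 1225 mm².
A_nv = (245 − 2.5·32) × 5 = 825 mm².
A_nt = (50 − 0.5·32) × 5 = 170 mm².
0.6 F_u A_nv = 232.7 kN; 0.6 F_y A_gv = 260.9 kN → shear rupture governs the shear term.
R_n = 232.7 + 1.0 × 470 × 170 / 1000 = 312.6 kN.
Design strength φR_n = 0.75 × 312.6 = 234 kN.

234 kN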